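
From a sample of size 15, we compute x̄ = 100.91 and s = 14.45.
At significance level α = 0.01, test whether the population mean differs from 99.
One-sample t-test:
H₀: μ = 99
H₁: μ ≠ 99
df = n - 1 = 14
t = (x̄ - μ₀) / (s/√n) = (100.91 - 99) / (14.45/√15) = 0.512
p-value = 0.6167

Since p-value > α = 0.01, we fail to reject H₀.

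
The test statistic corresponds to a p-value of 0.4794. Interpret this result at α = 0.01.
Since p = 0.4794 > α = 0.01, fail to reject H₀.
There is insufficient evidence to reject the null hypothesis; the result is not statistically significant at the 0.01 level.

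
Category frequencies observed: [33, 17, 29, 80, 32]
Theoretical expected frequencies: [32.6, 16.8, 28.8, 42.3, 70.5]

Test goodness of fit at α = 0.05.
Chi-square goodness of fit test:
H₀: observed counts match expected distribution
H₁: observed counts differ from expected distribution
df = k - 1 = 4
χ² = Σ(O - E)²/E
   = (33 - 32.6)²/32.6 + (17 - 16.8)²/16.8 + (29 - 28.8)²/28.8 + (80 - 42.3)²/42.3 + (32 - 70.5)²/70.5
   = 0.005 + 0.002 + 0.001 + 33.600 + 21.025
   = 54.63
p-value < 0.0001

Since p-value < α = 0.05, we reject H₀.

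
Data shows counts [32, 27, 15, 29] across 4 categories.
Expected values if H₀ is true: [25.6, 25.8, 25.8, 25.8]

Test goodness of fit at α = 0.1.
Chi-square goodness of fit test:
H₀: observed counts match expected distribution
H₁: observed counts differ from expected distribution
df = k - 1 = 3
χ² = Σ(O - E)²/E
   = (32 - 25.6)²/25.6 + (27 - 25.8)²/25.8 + (15 - 25.8)²/25.8 + (29 - 25.8)²/25.8
   = 1.600 + 0.056 + 4.521 + 0.397
   = 6.57
p-value = 0.0868

Since p-value < α = 0.1, we reject H₀.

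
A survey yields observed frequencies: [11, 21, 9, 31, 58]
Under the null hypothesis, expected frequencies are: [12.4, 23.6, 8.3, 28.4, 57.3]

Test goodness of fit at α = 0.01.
Chi-square goodness of fit test:
H₀: observed counts match expected distribution
H₁: observed counts differ from expected distribution
df = k - 1 = 4
χ² = Σ(O - E)²/E
   = (11 - 12.4)²/12.4 + (21 - 23.6)²/23.6 + (9 - 8.3)²/8.3 + (31 - 28.4)²/28.4 + (58 - 57.3)²/57.3
   = 0.158 + 0.286 + 0.059 + 0.238 + 0.009
   = 0.75
p-value = 0.9450

Since p-value > α = 0.01, we fail to reject H₀.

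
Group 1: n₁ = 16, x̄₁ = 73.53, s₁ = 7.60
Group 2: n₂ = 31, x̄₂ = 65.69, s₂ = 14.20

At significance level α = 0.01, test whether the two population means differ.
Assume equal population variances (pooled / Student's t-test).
Student's two-sample t-test (equal variances):
H₀: μ₁ = μ₂
H₁: μ₁ ≠ μ₂
df = n₁ + n₂ - 2 = 45
Pooled variance s_p² = [(n₁-1)s₁² + (n₂-1)s₂²] / (n₁ + n₂ - 2) = [(15)(7.60²) + (30)(14.20²)] / 45 = 153.6800
SE = √(s_p²(1/n₁ + 1/n₂)) = √(153.6800 × (1/16 + 1/31)) = 3.8161
t = (x̄₁ - x̄₂) / SE = (73.53 - 65.69) / 3.8161 = 7.84 / 3.8161 = 2.054
p-value = 0.0458

Since p-value > α = 0.01, we fail to reject H₀.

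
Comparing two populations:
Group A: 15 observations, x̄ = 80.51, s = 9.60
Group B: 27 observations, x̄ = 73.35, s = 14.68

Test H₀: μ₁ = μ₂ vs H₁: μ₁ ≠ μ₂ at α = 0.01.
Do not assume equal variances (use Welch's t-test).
Welch's two-sample t-test:
H₀: μ₁ = μ₂
H₁: μ₁ ≠ μ₂
s₁²/n₁ = 9.60²/15 = 6.1440,  s₂²/n₂ = 14.68²/27 = 7.9816
SE = √(s₁²/n₁ + s₂²/n₂) = √(6.1440 + 7.9816) = 3.7584
df (Welch-Satterthwaite) = (s₁²/n₁ + s₂²/n₂)² / [(s₁²/n₁)²/(n₁-1) + (s₂²/n₂)²/(n₂-1)] ≈ 38.77
t = (x̄₁ - x̄₂) / SE = (80.51 - 73.35) / 3.7584 = 7.16 / 3.7584 = 1.905
p-value = 0.0642

Since p-value > α = 0.01, we fail to reject H₀.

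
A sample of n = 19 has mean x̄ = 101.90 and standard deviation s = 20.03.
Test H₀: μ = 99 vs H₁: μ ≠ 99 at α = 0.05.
One-sample t-test:
H₀: μ = 99
H₁: μ ≠ 99
df = n - 1 = 18
t = (x̄ - μ₀) / (s/√n) = (101.90 - 99) / (20.03/√19) = 0.631
p-value = 0.5359

Since p-value > α = 0.05, we fail to reject H₀.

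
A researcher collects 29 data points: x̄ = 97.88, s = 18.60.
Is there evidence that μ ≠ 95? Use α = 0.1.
One-sample t-test:
H₀: μ = 95
H₁: μ ≠ 95
df = n - 1 = 28
t = (x̄ - μ₀) / (s/√n) = (97.88 - 95) / (18.60/√29) = 0.834
p-value = 0.4114

Since p-value > α = 0.1, we fail to reject H₀.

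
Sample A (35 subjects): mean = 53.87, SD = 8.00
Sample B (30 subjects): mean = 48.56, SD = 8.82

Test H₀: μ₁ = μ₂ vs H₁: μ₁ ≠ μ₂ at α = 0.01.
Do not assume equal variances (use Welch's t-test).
Welch's two-sample t-test:
H₀: μ₁ = μ₂
H₁: μ₁ ≠ μ₂
s₁²/n₁ = 8.00²/35 = 1.8286,  s₂²/n₂ = 8.82²/30 = 2.5931
SE = √(s₁²/n₁ + s₂²/n₂) = √(1.8286 + 2.5931) = 2.1028
df (Welch-Satterthwaite) = (s₁²/n₁ + s₂²/n₂)² / [(s₁²/n₁)²/(n₁-1) + (s₂²/n₂)²/(n₂-1)] ≈ 59.21
t = (x̄₁ - x̄₂) / SE = (53.87 - 48.56) / 2.1028 = 5.31 / 2.1028 = 2.525
p-value = 0.0143

Since p-value > α = 0.01, we fail to reject H₀.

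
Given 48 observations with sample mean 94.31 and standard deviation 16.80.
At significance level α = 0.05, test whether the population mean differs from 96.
One-sample t-test:
H₀: μ = 96
H₁: μ ≠ 96
df = n - 1 = 47
t = (x̄ - μ₀) / (s/√n) = (94.31 - 96) / (16.80/√48) = -0.697
p-value = 0.4893

Since p-value > α = 0.05, we fail to reject H₀.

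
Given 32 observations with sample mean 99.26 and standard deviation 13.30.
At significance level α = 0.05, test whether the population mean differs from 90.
One-sample t-test:
H₀: μ = 90
H₁: μ ≠ 90
df = n - 1 = 31
t = (x̄ - μ₀) / (s/√n) = (99.26 - 90) / (13.30/√32) = 3.939
p-value = 0.0004

Since p-value < α = 0.05, we reject H₀.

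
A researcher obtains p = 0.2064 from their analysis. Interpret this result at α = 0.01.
Since p = 0.2064 > α = 0.01, fail to reject H₀.
There is insufficient evidence to reject the null hypothesis; the result is not statistically significant at the 0.01 level.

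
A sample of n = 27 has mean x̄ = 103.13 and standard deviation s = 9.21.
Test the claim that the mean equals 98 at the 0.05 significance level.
One-sample t-test:
H₀: μ = 98
H₁: μ ≠ 98
df = n - 1 = 26
t = (x̄ - μ₀) / (s/√n) = (103.13 - 98) / (9.21/√27) = 2.894
p-value = 0.0076

Since p-value < α = 0.05, we reject H₀.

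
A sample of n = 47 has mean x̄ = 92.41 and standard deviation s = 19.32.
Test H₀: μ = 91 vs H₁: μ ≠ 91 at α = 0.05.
One-sample t-test:
H₀: μ = 91
H₁: μ ≠ 91
df = n - 1 = 46
t = (x̄ - μ₀) / (s/√n) = (92.41 - 91) / (19.32/√47) = 0.500
p-value = 0.6192

Since p-value > α = 0.05, we fail to reject H₀.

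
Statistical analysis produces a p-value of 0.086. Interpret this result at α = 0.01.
Since p = 0.086 > α = 0.01, fail to reject H₀.
There is insufficient evidence to reject the null hypothesis; the result is not statistically significant at the 0.01 level.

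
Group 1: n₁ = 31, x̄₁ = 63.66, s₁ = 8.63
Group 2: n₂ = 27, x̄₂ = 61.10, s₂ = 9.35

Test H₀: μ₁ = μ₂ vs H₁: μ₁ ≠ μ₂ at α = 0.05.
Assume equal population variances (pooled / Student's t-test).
Student's two-sample t-test (equal variances):
H₀: μ₁ = μ₂
H₁: μ₁ ≠ μ₂
df = n₁ + n₂ - 2 = 56
Pooled variance s_p² = [(n₁-1)s₁² + (n₂-1)s₂²] / (n₁ + n₂ - 2) = [(30)(8.63²) + (26)(9.35²)] / 56 = 80.4874
SE = √(s_p²(1/n₁ + 1/n₂)) = √(80.4874 × (1/31 + 1/27)) = 2.3616
t = (x̄₁ - x̄₂) / SE = (63.66 - 61.10) / 2.3616 = 2.56 / 2.3616 = 1.084
p-value = 0.2830

Since p-value > α = 0.05, we fail to reject H₀.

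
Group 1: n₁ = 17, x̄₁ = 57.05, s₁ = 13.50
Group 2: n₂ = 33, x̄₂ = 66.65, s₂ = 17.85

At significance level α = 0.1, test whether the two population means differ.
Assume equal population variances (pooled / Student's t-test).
Student's two-sample t-test (equal variances):
H₀: μ₁ = μ₂
H₁: μ₁ ≠ μ₂
df = n₁ + n₂ - 2 = 48
Pooled variance s_p² = [(n₁-1)s₁² + (n₂-1)s₂²] / (n₁ + n₂ - 2) = [(16)(13.50²) + (32)(17.85²)] / 48 = 273.1650
SE = √(s_p²(1/n₁ + 1/n₂)) = √(273.1650 × (1/17 + 1/33)) = 4.9342
t = (x̄₁ - x̄₂) / SE = (57.05 - 66.65) / 4.9342 = -9.60 / 4.9342 = -1.946
p-value = 0.0576

Since p-value < α = 0.1, we reject H₀.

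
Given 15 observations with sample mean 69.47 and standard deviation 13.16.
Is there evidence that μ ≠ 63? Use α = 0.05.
One-sample t-test:
H₀: μ = 63
H₁: μ ≠ 63
df = n - 1 = 14
t = (x̄ - μ₀) / (s/√n) = (69.47 - 63) / (13.16/√15) = 1.904
p-value = 0.0777

Since p-value > α = 0.05, we fail to reject H₀.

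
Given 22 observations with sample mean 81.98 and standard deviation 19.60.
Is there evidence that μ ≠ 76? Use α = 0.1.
One-sample t-test:
H₀: μ = 76
H₁: μ ≠ 76
df = n - 1 = 21
t = (x̄ - μ₀) / (s/√n) = (81.98 - 76) / (19.60/√22) = 1.431
p-value = 0.1671

Since p-value > α = 0.1, we fail to reject H₀.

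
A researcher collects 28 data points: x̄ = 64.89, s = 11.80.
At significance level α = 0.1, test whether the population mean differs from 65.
One-sample t-test:
H₀: μ = 65
H₁: μ ≠ 65
df = n - 1 = 27
t = (x̄ - μ₀) / (s/√n) = (64.89 - 65) / (11.80/√28) = -0.049
p-value = 0.9610

Since p-value > α = 0.1, we fail to reject H₀.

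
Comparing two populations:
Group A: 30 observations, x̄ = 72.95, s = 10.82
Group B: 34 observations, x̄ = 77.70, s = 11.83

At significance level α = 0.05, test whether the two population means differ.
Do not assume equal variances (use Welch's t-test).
Welch's two-sample t-test:
H₀: μ₁ = μ₂
H₁: μ₁ ≠ μ₂
s₁²/n₁ = 10.82²/30 = 3.9024,  s₂²/n₂ = 11.83²/34 = 4.1161
SE = √(s₁²/n₁ + s₂²/n₂) = √(3.9024 + 4.1161) = 2.8317
df (Welch-Satterthwaite) = (s₁²/n₁ + s₂²/n₂)² / [(s₁²/n₁)²/(n₁-1) + (s₂²/n₂)²/(n₂-1)] ≈ 61.91
t = (x̄₁ - x̄₂) / SE = (72.95 - 77.70) / 2.8317 = -4.75 / 2.8317 = -1.677
p-value = 0.0985

Since p-value > α = 0.05, we fail to reject H₀.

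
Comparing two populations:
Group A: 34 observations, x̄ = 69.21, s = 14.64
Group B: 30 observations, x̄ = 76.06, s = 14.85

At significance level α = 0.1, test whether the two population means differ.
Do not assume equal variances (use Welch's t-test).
Welch's two-sample t-test:
H₀: μ₁ = μ₂
H₁: μ₁ ≠ μ₂
s₁²/n₁ = 14.64²/34 = 6.3038,  s₂²/n₂ = 14.85²/30 = 7.3507
SE = √(s₁²/n₁ + s₂²/n₂) = √(6.3038 + 7.3507) = 3.6952
df (Welch-Satterthwaite) = (s₁²/n₁ + s₂²/n₂)² / [(s₁²/n₁)²/(n₁-1) + (s₂²/n₂)²/(n₂-1)] ≈ 60.78
t = (x̄₁ - x̄₂) / SE = (69.21 - 76.06) / 3.6952 = -6.85 / 3.6952 = -1.854
p-value = 0.0686

Since p-value < α = 0.1, we reject H₀.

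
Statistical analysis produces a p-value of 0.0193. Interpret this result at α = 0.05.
Since p = 0.0193 < α = 0.05, reject H₀.
There is sufficient evidence to reject the null hypothesis; the result is statistically significant at the 0.05 level.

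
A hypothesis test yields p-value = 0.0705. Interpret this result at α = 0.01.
Since p = 0.0705 > α = 0.01, fail to reject H₀.
There is insufficient evidence to reject the null hypothesis; the result is not statistically significant at the 0.01 level.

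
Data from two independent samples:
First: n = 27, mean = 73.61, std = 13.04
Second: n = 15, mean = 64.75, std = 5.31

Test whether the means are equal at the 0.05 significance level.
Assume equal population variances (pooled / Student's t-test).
Student's two-sample t-test (equal variances):
H₀: μ₁ = μ₂
H₁: μ₁ ≠ μ₂
df = n₁ + n₂ - 2 = 40
Pooled variance s_p² = [(n₁-1)s₁² + (n₂-1)s₂²] / (n₁ + n₂ - 2) = [(26)(13.04²) + (14)(5.31²)] / 40 = 120.3957
SE = √(s_p²(1/n₁ + 1/n₂)) = √(120.3957 × (1/27 + 1/15)) = 3.5335
t = (x̄₁ - x̄₂) / SE = (73.61 - 64.75) / 3.5335 = 8.86 / 3.5335 = 2.507
p-value = 0.0163

Since p-value < α = 0.05, we reject H₀.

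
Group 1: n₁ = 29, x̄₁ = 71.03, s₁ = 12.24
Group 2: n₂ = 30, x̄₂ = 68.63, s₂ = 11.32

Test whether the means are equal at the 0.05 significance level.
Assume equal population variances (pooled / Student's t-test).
Student's two-sample t-test (equal variances):
H₀: μ₁ = μ₂
H₁: μ₁ ≠ μ₂
df = n₁ + n₂ - 2 = 57
Pooled variance s_p² = [(n₁-1)s₁² + (n₂-1)s₂²] / (n₁ + n₂ - 2) = [(28)(12.24²) + (29)(11.32²)] / 57 = 138.7899
SE = √(s_p²(1/n₁ + 1/n₂)) = √(138.7899 × (1/29 + 1/30)) = 3.0679
t = (x̄₁ - x̄₂) / SE = (71.03 - 68.63) / 3.0679 = 2.40 / 3.0679 = 0.782
p-value = 0.4373

Since p-value > α = 0.05, we fail to reject H₀.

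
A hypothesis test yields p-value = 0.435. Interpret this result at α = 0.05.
Since p = 0.435 > α = 0.05, fail to reject H₀.
There is insufficient evidence to reject the null hypothesis; the result is not statistically significant at the 0.05 level.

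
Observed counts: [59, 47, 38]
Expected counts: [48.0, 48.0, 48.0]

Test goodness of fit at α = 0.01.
Chi-square goodness of fit test:
H₀: observed counts match expected distribution
H₁: observed counts differ from expected distribution
df = k - 1 = 2
χ² = Σ(O - E)²/E
   = (59 - 48.0)²/48.0 + (47 - 48.0)²/48.0 + (38 - 48.0)²/48.0
   = 2.521 + 0.021 + 2.083
   = 4.62
p-value = 0.0990

Since p-value > α = 0.01, we fail to reject H₀.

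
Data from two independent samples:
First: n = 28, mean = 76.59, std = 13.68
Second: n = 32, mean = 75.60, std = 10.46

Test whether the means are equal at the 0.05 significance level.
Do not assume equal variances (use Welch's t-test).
Welch's two-sample t-test:
H₀: μ₁ = μ₂
H₁: μ₁ ≠ μ₂
s₁²/n₁ = 13.68²/28 = 6.6837,  s₂²/n₂ = 10.46²/32 = 3.4191
SE = √(s₁²/n₁ + s₂²/n₂) = √(6.6837 + 3.4191) = 3.1785
df (Welch-Satterthwaite) = (s₁²/n₁ + s₂²/n₂)² / [(s₁²/n₁)²/(n₁-1) + (s₂²/n₂)²/(n₂-1)] ≈ 50.24
t = (x̄₁ - x̄₂) / SE = (76.59 - 75.60) / 3.1785 = 0.99 / 3.1785 = 0.311
p-value = 0.7567

Since p-value > α = 0.05, we fail to reject H₀.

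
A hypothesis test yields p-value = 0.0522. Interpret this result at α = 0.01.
Since p = 0.0522 > α = 0.01, fail to reject H₀.
There is insufficient evidence to reject the null hypothesis; the result is not statistically significant at the 0.01 level.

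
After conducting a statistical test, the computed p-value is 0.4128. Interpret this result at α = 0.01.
Since p = 0.4128 > α = 0.01, fail to reject H₀.
There is insufficient evidence to reject the null hypothesis; the result is not statistically significant at the 0.01 level.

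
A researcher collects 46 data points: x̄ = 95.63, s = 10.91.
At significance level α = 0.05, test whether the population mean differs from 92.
One-sample t-test:
H₀: μ = 92
H₁: μ ≠ 92
df = n - 1 = 45
t = (x̄ - μ₀) / (s/√n) = (95.63 - 92) / (10.91/√46) = 2.257
p-value = 0.0289

Since p-value < α = 0.05, we reject H₀.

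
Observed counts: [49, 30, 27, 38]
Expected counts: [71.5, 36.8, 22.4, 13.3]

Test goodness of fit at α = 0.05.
Chi-square goodness of fit test:
H₀: observed counts match expected distribution
H₁: observed counts differ from expected distribution
df = k - 1 = 3
χ² = Σ(O - E)²/E
   = (49 - 71.5)²/71.5 + (30 - 36.8)²/36.8 + (27 - 22.4)²/22.4 + (38 - 13.3)²/13.3
   = 7.080 + 1.257 + 0.945 + 45.871
   = 55.15
p-value < 0.0001

Since p-value < α = 0.05, we reject H₀.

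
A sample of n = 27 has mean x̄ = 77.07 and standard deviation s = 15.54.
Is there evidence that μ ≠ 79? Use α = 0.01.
One-sample t-test:
H₀: μ = 79
H₁: μ ≠ 79
df = n - 1 = 26
t = (x̄ - μ₀) / (s/√n) = (77.07 - 79) / (15.54/√27) = -0.645
p-value = 0.5244

Since p-value > α = 0.01, we fail to reject H₀.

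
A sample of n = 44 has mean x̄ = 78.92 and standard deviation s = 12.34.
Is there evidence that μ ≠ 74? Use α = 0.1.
One-sample t-test:
H₀: μ = 74
H₁: μ ≠ 74
df = n - 1 = 43
t = (x̄ - μ₀) / (s/√n) = (78.92 - 74) / (12.34/√44) = 2.645
p-value = 0.0114

Since p-value < α = 0.1, we reject H₀.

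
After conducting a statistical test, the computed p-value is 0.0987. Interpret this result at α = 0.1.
Since p = 0.0987 < α = 0.1, reject H₀.
There is sufficient evidence to reject the null hypothesis; the result is statistically significant at the 0.1 level.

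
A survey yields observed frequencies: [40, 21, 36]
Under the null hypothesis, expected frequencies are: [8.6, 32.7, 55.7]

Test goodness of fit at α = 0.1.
Chi-square goodness of fit test:
H₀: observed counts match expected distribution
H₁: observed counts differ from expected distribution
df = k - 1 = 2
χ² = Σ(O - E)²/E
   = (40 - 8.6)²/8.6 + (21 - 32.7)²/32.7 + (36 - 55.7)²/55.7
   = 114.647 + 4.186 + 6.968
   = 125.80
p-value < 0.0001

Since p-value < α = 0.1, we reject H₀.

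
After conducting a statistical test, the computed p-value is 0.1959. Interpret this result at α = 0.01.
Since p = 0.1959 > α = 0.01, fail to reject H₀.
There is insufficient evidence to reject the null hypothesis; the result is not statistically significant at the 0.01 level.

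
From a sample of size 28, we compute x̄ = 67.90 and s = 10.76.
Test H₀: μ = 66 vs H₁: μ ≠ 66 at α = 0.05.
One-sample t-test:
H₀: μ = 66
H₁: μ ≠ 66
df = n - 1 = 27
t = (x̄ - μ₀) / (s/√n) = (67.90 - 66) / (10.76/√28) = 0.934
p-value = 0.3584

Since p-value > α = 0.05, we fail to reject H₀.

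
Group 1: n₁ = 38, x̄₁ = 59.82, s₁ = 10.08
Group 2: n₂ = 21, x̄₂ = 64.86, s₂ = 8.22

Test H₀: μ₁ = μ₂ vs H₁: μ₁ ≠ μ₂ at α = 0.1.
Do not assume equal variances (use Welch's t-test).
Welch's two-sample t-test:
H₀: μ₁ = μ₂
H₁: μ₁ ≠ μ₂
s₁²/n₁ = 10.08²/38 = 2.6739,  s₂²/n₂ = 8.22²/21 = 3.2175
SE = √(s₁²/n₁ + s₂²/n₂) = √(2.6739 + 3.2175) = 2.4272
df (Welch-Satterthwaite) = (s₁²/n₁ + s₂²/n₂)² / [(s₁²/n₁)²/(n₁-1) + (s₂²/n₂)²/(n₂-1)] ≈ 48.83
t = (x̄₁ - x̄₂) / SE = (59.82 - 64.86) / 2.4272 = -5.04 / 2.4272 = -2.076
p-value = 0.0431

Since p-value < α = 0.1, we reject H₀.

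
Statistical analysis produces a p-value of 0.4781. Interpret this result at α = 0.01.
Since p = 0.4781 > α = 0.01, fail to reject H₀.
There is insufficient evidence to reject the null hypothesis; the result is not statistically significant at the 0.01 level.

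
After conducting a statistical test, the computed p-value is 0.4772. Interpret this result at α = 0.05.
Since p = 0.4772 > α = 0.05, fail to reject H₀.
There is insufficient evidence to reject the null hypothesis; the result is not statistically significant at the 0.05 level.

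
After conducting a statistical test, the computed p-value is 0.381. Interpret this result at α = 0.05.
Since p = 0.381 > α = 0.05, fail to reject H₀.
There is insufficient evidence to reject the null hypothesis; the result is not statistically significant at the 0.05 level.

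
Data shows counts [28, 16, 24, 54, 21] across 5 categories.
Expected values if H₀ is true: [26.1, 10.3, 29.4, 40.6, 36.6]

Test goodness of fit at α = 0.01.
Chi-square goodness of fit test:
H₀: observed counts match expected distribution
H₁: observed counts differ from expected distribution
df = k - 1 = 4
χ² = Σ(O - E)²/E
   = (28 - 26.1)²/26.1 + (16 - 10.3)²/10.3 + (24 - 29.4)²/29.4 + (54 - 40.6)²/40.6 + (21 - 36.6)²/36.6
   = 0.138 + 3.154 + 0.992 + 4.423 + 6.649
   = 15.36
p-value = 0.0040

Since p-value < α = 0.01, we reject H₀.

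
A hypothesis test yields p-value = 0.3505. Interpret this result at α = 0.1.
Since p = 0.3505 > α = 0.1, fail to reject H₀.
There is insufficient evidence to reject the null hypothesis; the result is not statistically significant at the 0.1 level.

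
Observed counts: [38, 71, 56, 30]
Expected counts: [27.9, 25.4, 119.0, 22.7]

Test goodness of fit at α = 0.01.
Chi-square goodness of fit test:
H₀: observed counts match expected distribution
H₁: observed counts differ from expected distribution
df = k - 1 = 3
χ² = Σ(O - E)²/E
   = (38 - 27.9)²/27.9 + (71 - 25.4)²/25.4 + (56 - 119.0)²/119.0 + (30 - 22.7)²/22.7
   = 3.656 + 81.865 + 33.353 + 2.348
   = 121.22
p-value < 0.0001

Since p-value < α = 0.01, we reject H₀.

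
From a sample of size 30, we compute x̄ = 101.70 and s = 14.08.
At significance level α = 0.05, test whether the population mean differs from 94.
One-sample t-test:
H₀: μ = 94
H₁: μ ≠ 94
df = n - 1 = 29
t = (x̄ - μ₀) / (s/√n) = (101.70 - 94) / (14.08/√30) = 2.995
p-value = 0.0056

Since p-value < α = 0.05, we reject H₀.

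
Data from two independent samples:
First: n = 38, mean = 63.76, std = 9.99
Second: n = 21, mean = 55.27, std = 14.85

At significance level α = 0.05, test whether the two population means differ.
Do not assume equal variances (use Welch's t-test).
Welch's two-sample t-test:
H₀: μ₁ = μ₂
H₁: μ₁ ≠ μ₂
s₁²/n₁ = 9.99²/38 = 2.6263,  s₂²/n₂ = 14.85²/21 = 10.5011
SE = √(s₁²/n₁ + s₂²/n₂) = √(2.6263 + 10.5011) = 3.6232
df (Welch-Satterthwaite) = (s₁²/n₁ + s₂²/n₂)² / [(s₁²/n₁)²/(n₁-1) + (s₂²/n₂)²/(n₂-1)] ≈ 30.23
t = (x̄₁ - x̄₂) / SE = (63.76 - 55.27) / 3.6232 = 8.49 / 3.6232 = 2.343
p-value = 0.0259

Since p-value < α = 0.05, we reject H₀.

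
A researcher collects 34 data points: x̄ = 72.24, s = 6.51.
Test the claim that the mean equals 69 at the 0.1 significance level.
One-sample t-test:
H₀: μ = 69
H₁: μ ≠ 69
df = n - 1 = 33
t = (x̄ - μ₀) / (s/√n) = (72.24 - 69) / (6.51/√34) = 2.902
p-value = 0.0066

Since p-value < α = 0.1, we reject H₀.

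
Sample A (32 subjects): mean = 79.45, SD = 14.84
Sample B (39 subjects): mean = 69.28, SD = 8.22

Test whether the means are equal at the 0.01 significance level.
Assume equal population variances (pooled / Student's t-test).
Student's two-sample t-test (equal variances):
H₀: μ₁ = μ₂
H₁: μ₁ ≠ μ₂
df = n₁ + n₂ - 2 = 69
Pooled variance s_p² = [(n₁-1)s₁² + (n₂-1)s₂²] / (n₁ + n₂ - 2) = [(31)(14.84²) + (38)(8.22²)] / 69 = 136.1535
SE = √(s_p²(1/n₁ + 1/n₂)) = √(136.1535 × (1/32 + 1/39)) = 2.7831
t = (x̄₁ - x̄₂) / SE = (79.45 - 69.28) / 2.7831 = 10.17 / 2.7831 = 3.654
p-value = 0.0005

Since p-value < α = 0.01, we reject H₀.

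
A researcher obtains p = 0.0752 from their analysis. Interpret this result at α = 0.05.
Since p = 0.0752 > α = 0.05, fail to reject H₀.
There is insufficient evidence to reject the null hypothesis; the result is not statistically significant at the 0.05 level.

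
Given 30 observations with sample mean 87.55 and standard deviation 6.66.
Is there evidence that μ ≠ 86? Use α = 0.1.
One-sample t-test:
H₀: μ = 86
H₁: μ ≠ 86
df = n - 1 = 29
t = (x̄ - μ₀) / (s/√n) = (87.55 - 86) / (6.66/√30) = 1.275
p-value = 0.2125

Since p-value > α = 0.1, we fail to reject H₀.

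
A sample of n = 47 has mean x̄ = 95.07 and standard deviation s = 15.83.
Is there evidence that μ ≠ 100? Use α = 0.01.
One-sample t-test:
H₀: μ = 100
H₁: μ ≠ 100
df = n - 1 = 46
t = (x̄ - μ₀) / (s/√n) = (95.07 - 100) / (15.83/√47) = -2.135
p-value = 0.0381

Since p-value > α = 0.01, we fail to reject H₀.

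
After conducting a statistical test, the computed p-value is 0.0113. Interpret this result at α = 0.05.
Since p = 0.0113 < α = 0.05, reject H₀.
There is sufficient evidence to reject the null hypothesis; the result is statistically significant at the 0.05 level.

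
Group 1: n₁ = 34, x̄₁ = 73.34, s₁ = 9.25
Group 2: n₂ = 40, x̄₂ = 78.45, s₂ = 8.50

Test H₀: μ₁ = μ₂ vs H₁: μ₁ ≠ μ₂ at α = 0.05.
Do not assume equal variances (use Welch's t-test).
Welch's two-sample t-test:
H₀: μ₁ = μ₂
H₁: μ₁ ≠ μ₂
s₁²/n₁ = 9.25²/34 = 2.5165,  s₂²/n₂ = 8.50²/40 = 1.8062
SE = √(s₁²/n₁ + s₂²/n₂) = √(2.5165 + 1.8062) = 2.0791
df (Welch-Satterthwaite) = (s₁²/n₁ + s₂²/n₂)² / [(s₁²/n₁)²/(n₁-1) + (s₂²/n₂)²/(n₂-1)] ≈ 67.81
t = (x̄₁ - x̄₂) / SE = (73.34 - 78.45) / 2.0791 = -5.11 / 2.0791 = -2.458
p-value = 0.0165

Since p-value < α = 0.05, we reject H₀.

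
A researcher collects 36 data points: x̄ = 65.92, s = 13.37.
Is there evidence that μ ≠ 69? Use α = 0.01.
One-sample t-test:
H₀: μ = 69
H₁: μ ≠ 69
df = n - 1 = 35
t = (x̄ - μ₀) / (s/√n) = (65.92 - 69) / (13.37/√36) = -1.382
p-value = 0.1757

Since p-value > α = 0.01, we fail to reject H₀.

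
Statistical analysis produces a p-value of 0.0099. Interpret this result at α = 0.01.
Since p = 0.0099 < α = 0.01, reject H₀.
There is sufficient evidence to reject the null hypothesis; the result is statistically significant at the 0.01 level.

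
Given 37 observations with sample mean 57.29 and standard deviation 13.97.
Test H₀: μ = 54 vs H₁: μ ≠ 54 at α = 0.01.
One-sample t-test:
H₀: μ = 54
H₁: μ ≠ 54
df = n - 1 = 36
t = (x̄ - μ₀) / (s/√n) = (57.29 - 54) / (13.97/√37) = 1.433
p-value = 0.1606

Since p-value > α = 0.01, we fail to reject H₀.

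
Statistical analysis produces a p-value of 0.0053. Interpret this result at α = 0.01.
Since p = 0.0053 < α = 0.01, reject H₀.
There is sufficient evidence to reject the null hypothesis; the result is statistically significant at the 0.01 level.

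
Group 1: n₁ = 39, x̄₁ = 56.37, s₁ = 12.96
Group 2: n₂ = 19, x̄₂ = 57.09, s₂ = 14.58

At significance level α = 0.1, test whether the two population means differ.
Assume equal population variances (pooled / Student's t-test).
Student's two-sample t-test (equal variances):
H₀: μ₁ = μ₂
H₁: μ₁ ≠ μ₂
df = n₁ + n₂ - 2 = 56
Pooled variance s_p² = [(n₁-1)s₁² + (n₂-1)s₂²] / (n₁ + n₂ - 2) = [(38)(12.96²) + (18)(14.58²)] / 56 = 182.3021
SE = √(s_p²(1/n₁ + 1/n₂)) = √(182.3021 × (1/39 + 1/19)) = 3.7775
t = (x̄₁ - x̄₂) / SE = (56.37 - 57.09) / 3.7775 = -0.72 / 3.7775 = -0.191
p-value = 0.8495

Since p-value > α = 0.1, we fail to reject H₀.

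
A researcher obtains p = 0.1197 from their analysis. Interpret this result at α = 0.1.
Since p = 0.1197 > α = 0.1, fail to reject H₀.
There is insufficient evidence to reject the null hypothesis; the result is not statistically significant at the 0.1 level.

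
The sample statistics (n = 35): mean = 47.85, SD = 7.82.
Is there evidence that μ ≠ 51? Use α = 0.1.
One-sample t-test:
H₀: μ = 51
H₁: μ ≠ 51
df = n - 1 = 34
t = (x̄ - μ₀) / (s/√n) = (47.85 - 51) / (7.82/√35) = -2.383
p-value = 0.0229

Since p-value < α = 0.1, we reject H₀.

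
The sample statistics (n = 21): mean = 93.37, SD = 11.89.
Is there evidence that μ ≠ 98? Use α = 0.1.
One-sample t-test:
H₀: μ = 98
H₁: μ ≠ 98
df = n - 1 = 20
t = (x̄ - μ₀) / (s/√n) = (93.37 - 98) / (11.89/√21) = -1.784
p-value = 0.0895

Since p-value < α = 0.1, we reject H₀.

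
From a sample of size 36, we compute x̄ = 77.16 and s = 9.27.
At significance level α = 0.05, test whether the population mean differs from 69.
One-sample t-test:
H₀: μ = 69
H₁: μ ≠ 69
df = n - 1 = 35
t = (x̄ - μ₀) / (s/√n) = (77.16 - 69) / (9.27/√36) = 5.282
p-value < 0.0001

Since p-value < α = 0.05, we reject H₀.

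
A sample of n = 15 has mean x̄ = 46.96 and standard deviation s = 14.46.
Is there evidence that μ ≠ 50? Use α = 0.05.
One-sample t-test:
H₀: μ = 50
H₁: μ ≠ 50
df = n - 1 = 14
t = (x̄ - μ₀) / (s/√n) = (46.96 - 50) / (14.46/√15) = -0.814
p-value = 0.4291

Since p-value > α = 0.05, we fail to reject H₀.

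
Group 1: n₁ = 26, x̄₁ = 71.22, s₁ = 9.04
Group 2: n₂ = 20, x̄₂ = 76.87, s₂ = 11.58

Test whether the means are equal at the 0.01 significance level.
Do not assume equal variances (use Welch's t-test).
Welch's two-sample t-test:
H₀: μ₁ = μ₂
H₁: μ₁ ≠ μ₂
s₁²/n₁ = 9.04²/26 = 3.1431,  s₂²/n₂ = 11.58²/20 = 6.7048
SE = √(s₁²/n₁ + s₂²/n₂) = √(3.1431 + 6.7048) = 3.1381
df (Welch-Satterthwaite) = (s₁²/n₁ + s₂²/n₂)² / [(s₁²/n₁)²/(n₁-1) + (s₂²/n₂)²/(n₂-1)] ≈ 35.12
t = (x̄₁ - x̄₂) / SE = (71.22 - 76.87) / 3.1381 = -5.65 / 3.1381 = -1.800
p-value = 0.0804

Since p-value > α = 0.01, we fail to reject H₀.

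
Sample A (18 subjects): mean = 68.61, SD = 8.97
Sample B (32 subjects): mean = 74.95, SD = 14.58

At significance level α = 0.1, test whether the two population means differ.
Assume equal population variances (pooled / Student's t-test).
Student's two-sample t-test (equal variances):
H₀: μ₁ = μ₂
H₁: μ₁ ≠ μ₂
df = n₁ + n₂ - 2 = 48
Pooled variance s_p² = [(n₁-1)s₁² + (n₂-1)s₂²] / (n₁ + n₂ - 2) = [(17)(8.97²) + (31)(14.58²)] / 48 = 165.7855
SE = √(s_p²(1/n₁ + 1/n₂)) = √(165.7855 × (1/18 + 1/32)) = 3.7936
t = (x̄₁ - x̄₂) / SE = (68.61 - 74.95) / 3.7936 = -6.34 / 3.7936 = -1.671
p-value = 0.1012

Since p-value > α = 0.1, we fail to reject H₀.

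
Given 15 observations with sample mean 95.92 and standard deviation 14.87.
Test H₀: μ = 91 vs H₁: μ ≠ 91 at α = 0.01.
One-sample t-test:
H₀: μ = 91
H₁: μ ≠ 91
df = n - 1 = 14
t = (x̄ - μ₀) / (s/√n) = (95.92 - 91) / (14.87/√15) = 1.281
p-value = 0.2209

Since p-value > α = 0.01, we fail to reject H₀.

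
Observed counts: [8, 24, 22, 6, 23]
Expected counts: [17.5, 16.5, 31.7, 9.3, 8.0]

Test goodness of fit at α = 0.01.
Chi-square goodness of fit test:
H₀: observed counts match expected distribution
H₁: observed counts differ from expected distribution
df = k - 1 = 4
χ² = Σ(O - E)²/E
   = (8 - 17.5)²/17.5 + (24 - 16.5)²/16.5 + (22 - 31.7)²/31.7 + (6 - 9.3)²/9.3 + (23 - 8.0)²/8.0
   = 5.157 + 3.409 + 2.968 + 1.171 + 28.125
   = 40.83
p-value < 0.0001

Since p-value < α = 0.01, we reject H₀.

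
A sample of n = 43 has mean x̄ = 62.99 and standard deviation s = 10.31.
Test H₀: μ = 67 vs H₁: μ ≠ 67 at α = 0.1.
One-sample t-test:
H₀: μ = 67
H₁: μ ≠ 67
df = n - 1 = 42
t = (x̄ - μ₀) / (s/√n) = (62.99 - 67) / (10.31/√43) = -2.550
p-value = 0.0145

Since p-value < α = 0.1, we reject H₀.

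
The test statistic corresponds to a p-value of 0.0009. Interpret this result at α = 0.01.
Since p = 0.0009 < α = 0.01, reject H₀.
There is sufficient evidence to reject the null hypothesis; the result is statistically significant at the 0.01 level.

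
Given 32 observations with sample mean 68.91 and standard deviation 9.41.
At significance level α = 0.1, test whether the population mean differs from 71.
One-sample t-test:
H₀: μ = 71
H₁: μ ≠ 71
df = n - 1 = 31
t = (x̄ - μ₀) / (s/√n) = (68.91 - 71) / (9.41/√32) = -1.256
p-value = 0.2184

Since p-value > α = 0.1, we fail to reject H₀.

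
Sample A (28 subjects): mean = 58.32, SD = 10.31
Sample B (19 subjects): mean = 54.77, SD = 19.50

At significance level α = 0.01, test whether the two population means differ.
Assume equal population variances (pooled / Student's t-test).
Student's two-sample t-test (equal variances):
H₀: μ₁ = μ₂
H₁: μ₁ ≠ μ₂
df = n₁ + n₂ - 2 = 45
Pooled variance s_p² = [(n₁-1)s₁² + (n₂-1)s₂²] / (n₁ + n₂ - 2) = [(27)(10.31²) + (18)(19.50²)] / 45 = 215.8777
SE = √(s_p²(1/n₁ + 1/n₂)) = √(215.8777 × (1/28 + 1/19)) = 4.3671
t = (x̄₁ - x̄₂) / SE = (58.32 - 54.77) / 4.3671 = 3.55 / 4.3671 = 0.813
p-value = 0.4206

Since p-value > α = 0.01, we fail to reject H₀.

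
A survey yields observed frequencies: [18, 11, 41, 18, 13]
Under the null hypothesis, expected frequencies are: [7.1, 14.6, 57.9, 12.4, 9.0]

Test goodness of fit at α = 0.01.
Chi-square goodness of fit test:
H₀: observed counts match expected distribution
H₁: observed counts differ from expected distribution
df = k - 1 = 4
χ² = Σ(O - E)²/E
   = (18 - 7.1)²/7.1 + (11 - 14.6)²/14.6 + (41 - 57.9)²/57.9 + (18 - 12.4)²/12.4 + (13 - 9.0)²/9.0
   = 16.734 + 0.888 + 4.933 + 2.529 + 1.778
   = 26.86
p-value < 0.0001

Since p-value < α = 0.01, we reject H₀.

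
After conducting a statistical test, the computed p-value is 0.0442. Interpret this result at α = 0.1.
Since p = 0.0442 < α = 0.1, reject H₀.
There is sufficient evidence to reject the null hypothesis; the result is statistically significant at the 0.1 level.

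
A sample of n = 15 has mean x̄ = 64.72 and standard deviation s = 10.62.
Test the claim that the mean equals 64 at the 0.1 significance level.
One-sample t-test:
H₀: μ = 64
H₁: μ ≠ 64
df = n - 1 = 14
t = (x̄ - μ₀) / (s/√n) = (64.72 - 64) / (10.62/√15) = 0.263
p-value = 0.7967

Since p-value > α = 0.1, we fail to reject H₀.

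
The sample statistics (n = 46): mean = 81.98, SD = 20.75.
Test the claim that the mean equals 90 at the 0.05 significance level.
One-sample t-test:
H₀: μ = 90
H₁: μ ≠ 90
df = n - 1 = 45
t = (x̄ - μ₀) / (s/√n) = (81.98 - 90) / (20.75/√46) = -2.621
p-value = 0.0119

Since p-value < α = 0.05, we reject H₀.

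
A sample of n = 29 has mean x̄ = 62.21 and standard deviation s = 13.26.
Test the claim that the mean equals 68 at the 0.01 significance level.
One-sample t-test:
H₀: μ = 68
H₁: μ ≠ 68
df = n - 1 = 28
t = (x̄ - μ₀) / (s/√n) = (62.21 - 68) / (13.26/√29) = -2.351
p-value = 0.0260

Since p-value > α = 0.01, we fail to reject H₀.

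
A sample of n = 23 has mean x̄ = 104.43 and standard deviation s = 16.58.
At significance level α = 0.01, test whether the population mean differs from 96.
One-sample t-test:
H₀: μ = 96
H₁: μ ≠ 96
df = n - 1 = 22
t = (x̄ - μ₀) / (s/√n) = (104.43 - 96) / (16.58/√23) = 2.438
p-value = 0.0233

Since p-value > α = 0.01, we fail to reject H₀.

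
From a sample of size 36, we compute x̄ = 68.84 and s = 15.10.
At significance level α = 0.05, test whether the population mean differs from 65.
One-sample t-test:
H₀: μ = 65
H₁: μ ≠ 65
df = n - 1 = 35
t = (x̄ - μ₀) / (s/√n) = (68.84 - 65) / (15.10/√36) = 1.526
p-value = 0.1360

Since p-value > α = 0.05, we fail to reject H₀.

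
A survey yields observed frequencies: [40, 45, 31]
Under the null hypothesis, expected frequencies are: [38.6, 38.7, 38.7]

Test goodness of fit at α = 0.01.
Chi-square goodness of fit test:
H₀: observed counts match expected distribution
H₁: observed counts differ from expected distribution
df = k - 1 = 2
χ² = Σ(O - E)²/E
   = (40 - 38.6)²/38.6 + (45 - 38.7)²/38.7 + (31 - 38.7)²/38.7
   = 0.051 + 1.026 + 1.532
   = 2.61
p-value = 0.2714

Since p-value > α = 0.01, we fail to reject H₀.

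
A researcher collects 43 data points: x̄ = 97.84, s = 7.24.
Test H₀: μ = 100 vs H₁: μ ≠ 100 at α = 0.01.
One-sample t-test:
H₀: μ = 100
H₁: μ ≠ 100
df = n - 1 = 42
t = (x̄ - μ₀) / (s/√n) = (97.84 - 100) / (7.24/√43) = -1.956
p-value = 0.0571

Since p-value > α = 0.01, we fail to reject H₀.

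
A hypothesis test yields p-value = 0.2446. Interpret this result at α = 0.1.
Since p = 0.2446 > α = 0.1, fail to reject H₀.
There is insufficient evidence to reject the null hypothesis; the result is not statistically significant at the 0.1 level.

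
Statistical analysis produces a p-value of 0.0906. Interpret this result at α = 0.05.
Since p = 0.0906 > α = 0.05, fail to reject H₀.
There is insufficient evidence to reject the null hypothesis; the result is not statistically significant at the 0.05 level.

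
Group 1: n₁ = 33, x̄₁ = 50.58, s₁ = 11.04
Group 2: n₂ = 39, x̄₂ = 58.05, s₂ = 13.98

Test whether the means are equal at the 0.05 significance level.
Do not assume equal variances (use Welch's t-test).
Welch's two-sample t-test:
H₀: μ₁ = μ₂
H₁: μ₁ ≠ μ₂
s₁²/n₁ = 11.04²/33 = 3.6934,  s₂²/n₂ = 13.98²/39 = 5.0113
SE = √(s₁²/n₁ + s₂²/n₂) = √(3.6934 + 5.0113) = 2.9504
df (Welch-Satterthwaite) = (s₁²/n₁ + s₂²/n₂)² / [(s₁²/n₁)²/(n₁-1) + (s₂²/n₂)²/(n₂-1)] ≈ 69.70
t = (x̄₁ - x̄₂) / SE = (50.58 - 58.05) / 2.9504 = -7.47 / 2.9504 = -2.532
p-value = 0.0136

Since p-value < α = 0.05, we reject H₀.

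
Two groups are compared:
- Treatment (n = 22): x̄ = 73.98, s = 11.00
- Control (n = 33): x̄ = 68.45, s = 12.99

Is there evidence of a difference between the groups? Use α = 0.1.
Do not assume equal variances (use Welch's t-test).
Welch's two-sample t-test:
H₀: μ₁ = μ₂
H₁: μ₁ ≠ μ₂
s₁²/n₁ = 11.00²/22 = 5.5000,  s₂²/n₂ = 12.99²/33 = 5.1133
SE = √(s₁²/n₁ + s₂²/n₂) = √(5.5000 + 5.1133) = 3.2578
df (Welch-Satterthwaite) = (s₁²/n₁ + s₂²/n₂)² / [(s₁²/n₁)²/(n₁-1) + (s₂²/n₂)²/(n₂-1)] ≈ 49.90
t = (x̄₁ - x̄₂) / SE = (73.98 - 68.45) / 3.2578 = 5.53 / 3.2578 = 1.697
p-value = 0.0958

Since p-value < α = 0.1, we reject H₀.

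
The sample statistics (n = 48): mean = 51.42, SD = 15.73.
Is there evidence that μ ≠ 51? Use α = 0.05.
One-sample t-test:
H₀: μ = 51
H₁: μ ≠ 51
df = n - 1 = 47
t = (x̄ - μ₀) / (s/√n) = (51.42 - 51) / (15.73/√48) = 0.185
p-value = 0.8540

Since p-value > α = 0.05, we fail to reject H₀.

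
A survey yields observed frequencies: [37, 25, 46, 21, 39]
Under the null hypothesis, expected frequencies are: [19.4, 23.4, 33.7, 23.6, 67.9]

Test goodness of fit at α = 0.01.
Chi-square goodness of fit test:
H₀: observed counts match expected distribution
H₁: observed counts differ from expected distribution
df = k - 1 = 4
χ² = Σ(O - E)²/E
   = (37 - 19.4)²/19.4 + (25 - 23.4)²/23.4 + (46 - 33.7)²/33.7 + (21 - 23.6)²/23.6 + (39 - 67.9)²/67.9
   = 15.967 + 0.109 + 4.489 + 0.286 + 12.301
   = 33.15
p-value < 0.0001

Since p-value < α = 0.01, we reject H₀.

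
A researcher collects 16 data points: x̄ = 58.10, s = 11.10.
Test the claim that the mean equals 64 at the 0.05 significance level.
One-sample t-test:
H₀: μ = 64
H₁: μ ≠ 64
df = n - 1 = 15
t = (x̄ - μ₀) / (s/√n) = (58.10 - 64) / (11.10/√16) = -2.126
p-value = 0.0505

Since p-value > α = 0.05, we fail to reject H₀.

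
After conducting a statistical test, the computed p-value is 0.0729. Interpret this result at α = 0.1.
Since p = 0.0729 < α = 0.1, reject H₀.
There is sufficient evidence to reject the null hypothesis; the result is statistically significant at the 0.1 level.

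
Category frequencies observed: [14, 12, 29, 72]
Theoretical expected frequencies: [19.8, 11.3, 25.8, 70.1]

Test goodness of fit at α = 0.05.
Chi-square goodness of fit test:
H₀: observed counts match expected distribution
H₁: observed counts differ from expected distribution
df = k - 1 = 3
χ² = Σ(O - E)²/E
   = (14 - 19.8)²/19.8 + (12 - 11.3)²/11.3 + (29 - 25.8)²/25.8 + (72 - 70.1)²/70.1
   = 1.699 + 0.043 + 0.397 + 0.051
   = 2.19
p-value = 0.5338

Since p-value > α = 0.05, we fail to reject H₀.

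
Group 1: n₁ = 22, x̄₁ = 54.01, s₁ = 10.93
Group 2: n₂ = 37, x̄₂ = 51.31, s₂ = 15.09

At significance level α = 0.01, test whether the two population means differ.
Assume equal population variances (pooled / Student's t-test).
Student's two-sample t-test (equal variances):
H₀: μ₁ = μ₂
H₁: μ₁ ≠ μ₂
df = n₁ + n₂ - 2 = 57
Pooled variance s_p² = [(n₁-1)s₁² + (n₂-1)s₂²] / (n₁ + n₂ - 2) = [(21)(10.93²) + (36)(15.09²)] / 57 = 187.8290
SE = √(s_p²(1/n₁ + 1/n₂)) = √(187.8290 × (1/22 + 1/37)) = 3.6897
t = (x̄₁ - x̄₂) / SE = (54.01 - 51.31) / 3.6897 = 2.70 / 3.6897 = 0.732
p-value = 0.4673

Since p-value > α = 0.01, we fail to reject H₀.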